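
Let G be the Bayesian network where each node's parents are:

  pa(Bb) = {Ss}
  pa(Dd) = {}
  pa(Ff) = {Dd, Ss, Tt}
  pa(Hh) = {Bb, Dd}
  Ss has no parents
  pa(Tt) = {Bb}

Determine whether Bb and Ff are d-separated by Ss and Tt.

3 paths connect Bb and Ff; each must be blocked for d-separation to hold:
Path 1: Bb → Hh ← Dd → Ff
  Hh is a collider here and neither Hh nor any of its descendants is conditioned on, so the collider stays closed — the path is blocked at Hh.
Path 2: Bb → Tt → Ff
  Tt is a chain here and Tt is conditioned on, so the path is blocked at Tt.
Path 3: Bb ← Ss → Ff
  Ss is a fork here and Ss is conditioned on, so the path is blocked at Ss.
Since every path is blocked, d-separation holds.

Yes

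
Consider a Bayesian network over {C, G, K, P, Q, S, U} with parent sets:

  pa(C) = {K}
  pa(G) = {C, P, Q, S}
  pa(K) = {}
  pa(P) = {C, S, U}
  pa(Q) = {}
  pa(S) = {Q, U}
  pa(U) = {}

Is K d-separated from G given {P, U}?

No — K and G are not d-separated given {P, U}.

Enumerating the 6 paths from K to G and testing each for blocking by {P, U}:
Path 1: K → C → G
  C is a chain and C is not conditioned on — no node blocks this path, so it is active.
Path 2: K → C → P ← U → S → G
  U is a fork here and U is conditioned on, so the path is blocked at U.
Path 3: K → C → P ← U → S ← Q → G
  U is a fork here and U is conditioned on, so the path is blocked at U.
Path 4: K → C → P ← S → G
  C is a chain and C is not conditioned on; P is a collider and P is conditioned on, which opens it; S is a fork and S is not conditioned on — no node blocks this path, so it is active.
Path 5: K → C → P ← S ← Q → G
  C is a chain and C is not conditioned on; P is a collider and P is conditioned on, which opens it; S is a chain and S is not conditioned on; Q is a fork and Q is not conditioned on — no node blocks this path, so it is active.
Path 6: K → C → P → G
  P is a chain here and P is conditioned on, so the path is blocked at P.
Since the path K → C → G is active, K and G are not d-separated given {P, U}.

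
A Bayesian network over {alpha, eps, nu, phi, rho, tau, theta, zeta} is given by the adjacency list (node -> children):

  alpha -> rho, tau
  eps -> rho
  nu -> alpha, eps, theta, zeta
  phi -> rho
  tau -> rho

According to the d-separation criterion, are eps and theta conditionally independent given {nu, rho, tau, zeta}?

We examine all 3 paths between eps and theta:
  1. eps ← nu → theta — nu:fork[blocks] ⇒ blocked
  2. eps → rho ← alpha ← nu → theta — rho:collider[open]; alpha:chain[open]; nu:fork[blocks] ⇒ blocked
  3. eps → rho ← tau ← alpha ← nu → theta — rho:collider[open]; tau:chain[blocks]; alpha:chain[open]; nu:fork[blocks] ⇒ blocked
All paths are blocked; eps ⊥ theta | {nu, rho, tau, zeta} holds.

Yes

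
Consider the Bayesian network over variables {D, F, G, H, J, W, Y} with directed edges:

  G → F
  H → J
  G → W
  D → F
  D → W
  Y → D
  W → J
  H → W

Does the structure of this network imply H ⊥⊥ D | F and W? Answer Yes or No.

We examine all 4 paths between H and D:
Path 1: H → J ← W ← D
  J is a collider here and neither J nor any of its descendants is conditioned on, so the collider stays closed — the path is blocked at J.
Path 2: H → J ← W ← G → F ← D
  J is a collider here and neither J nor any of its descendants is conditioned on, so the collider stays closed — the path is blocked at J.
Path 3: H → W ← D
  W is a collider and W is conditioned on, which opens it — no node blocks this path, so it is active.
Path 4: H → W ← G → F ← D
  W is a collider and W is conditioned on, which opens it; G is a fork and G is not conditioned on; F is a collider and F is conditioned on, which opens it — no node blocks this path, so it is active.
Since the path H → W ← D is active, H and D are not d-separated given {F, W}.

No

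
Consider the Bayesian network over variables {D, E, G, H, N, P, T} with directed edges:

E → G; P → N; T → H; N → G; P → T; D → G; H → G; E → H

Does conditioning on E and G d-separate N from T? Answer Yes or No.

3 paths connect N and T; each must be blocked for d-separation to hold:
  1. N ← P → T — P:fork[open] ⇒ active
  2. N → G ← H ← T — G:collider[open]; H:chain[open] ⇒ active
  3. N → G ← E → H ← T — G:collider[open]; E:fork[blocks]; H:collider[open] ⇒ blocked
Because an active path exists, N and T are not d-separated.

No — N and T are not d-separated given {E, G}.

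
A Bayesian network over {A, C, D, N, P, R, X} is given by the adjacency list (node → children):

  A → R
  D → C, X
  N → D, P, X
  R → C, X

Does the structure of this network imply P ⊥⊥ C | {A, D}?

Enumerating the 4 paths from P to C and testing each for blocking by {A, D}:
Path 1: P ← N → D → X ← R → C
  D is a chain here and D is conditioned on, so the path is blocked at D.
Path 2: P ← N → D → C
  D is a chain here and D is conditioned on, so the path is blocked at D.
Path 3: P ← N → X ← R → C
  X is a collider here and neither X nor any of its descendants is conditioned on, so the collider stays closed — the path is blocked at X.
Path 4: P ← N → X ← D → C
  X is a collider here and neither X nor any of its descendants is conditioned on, so the collider stays closed — the path is blocked at X.
All paths are blocked; P ⊥ C | {A, D} holds.

Yes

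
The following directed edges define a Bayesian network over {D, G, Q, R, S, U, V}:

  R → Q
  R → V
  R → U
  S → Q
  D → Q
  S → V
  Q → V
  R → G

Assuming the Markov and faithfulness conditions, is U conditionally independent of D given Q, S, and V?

We examine all 3 paths between U and D:
Path 1: U ← R → V ← S → Q ← D
  S is a fork here and S is conditioned on, so the path is blocked at S.
Path 2: U ← R → V ← Q ← D
  Q is a chain here and Q is conditioned on, so the path is blocked at Q.
Path 3: U ← R → Q ← D
  R is a fork and R is not conditioned on; Q is a collider and Q is conditioned on, which opens it — no node blocks this path, so it is active.
Since the path U ← R → Q ← D is active, U and D are not d-separated given {Q, S, V}.

No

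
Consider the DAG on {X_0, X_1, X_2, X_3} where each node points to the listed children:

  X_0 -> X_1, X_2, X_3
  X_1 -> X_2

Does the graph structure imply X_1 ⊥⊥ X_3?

No

Enumerating the 2 paths from X_1 to X_3 and testing each for blocking by ∅:
Path 1: X_1 → X_2 ← X_0 → X_3
  X_2 is a collider here and neither X_2 nor any of its descendants is conditioned on, so the collider stays closed — the path is blocked at X_2.
Path 2: X_1 ← X_0 → X_3
  X_0 is a fork and X_0 is not conditioned on — no node blocks this path, so it is active.
Since the path X_1 ← X_0 → X_3 is active, X_1 and X_3 are not d-separated given ∅.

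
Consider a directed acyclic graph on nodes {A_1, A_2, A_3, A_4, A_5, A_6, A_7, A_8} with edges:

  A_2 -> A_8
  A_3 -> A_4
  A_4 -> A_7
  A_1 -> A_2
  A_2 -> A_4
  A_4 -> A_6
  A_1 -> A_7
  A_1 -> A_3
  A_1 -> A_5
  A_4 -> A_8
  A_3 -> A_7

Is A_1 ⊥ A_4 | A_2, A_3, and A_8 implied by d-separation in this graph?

Yes

We examine all 6 paths between A_1 and A_4:
Path 1: A_1 → A_2 → A_8 ← A_4
  A_2 is a chain here and A_2 is conditioned on, so the path is blocked at A_2.
Path 2: A_1 → A_2 → A_4
  A_2 is a chain here and A_2 is conditioned on, so the path is blocked at A_2.
Path 3: A_1 → A_3 → A_7 ← A_4
  A_3 is a chain here and A_3 is conditioned on, so the path is blocked at A_3.
Path 4: A_1 → A_3 → A_4
  A_3 is a chain here and A_3 is conditioned on, so the path is blocked at A_3.
Path 5: A_1 → A_7 ← A_3 → A_4
  A_7 is a collider here and neither A_7 nor any of its descendants is conditioned on, so the collider stays closed — the path is blocked at A_7.
Path 6: A_1 → A_7 ← A_4
  A_7 is a collider here and neither A_7 nor any of its descendants is conditioned on, so the collider stays closed — the path is blocked at A_7.
All paths are blocked; A_1 ⊥ A_4 | {A_2, A_3, A_8} holds.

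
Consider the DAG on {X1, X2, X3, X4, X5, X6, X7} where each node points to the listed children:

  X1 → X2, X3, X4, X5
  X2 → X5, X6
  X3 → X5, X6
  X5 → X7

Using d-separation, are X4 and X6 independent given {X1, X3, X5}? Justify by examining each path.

Enumerating the 6 paths from X4 to X6 and testing each for blocking by {X1, X3, X5}:
  1. X4 ← X1 → X5 ← X2 → X6 — X1:fork[blocks]; X5:collider[open]; X2:fork[open] ⇒ blocked
  2. X4 ← X1 → X5 ← X3 → X6 — X1:fork[blocks]; X5:collider[open]; X3:fork[blocks] ⇒ blocked
  3. X4 ← X1 → X2 → X6 — X1:fork[blocks]; X2:chain[open] ⇒ blocked
  4. X4 ← X1 → X2 → X5 ← X3 → X6 — X1:fork[blocks]; X2:chain[open]; X5:collider[open]; X3:fork[blocks] ⇒ blocked
  5. X4 ← X1 → X3 → X6 — X1:fork[blocks]; X3:chain[blocks] ⇒ blocked
  6. X4 ← X1 → X3 → X5 ← X2 → X6 — X1:fork[blocks]; X3:chain[blocks]; X5:collider[open]; X2:fork[open] ⇒ blocked
Every path is blocked, so X4 and X6 are d-separated given {X1, X3, X5}.

Yes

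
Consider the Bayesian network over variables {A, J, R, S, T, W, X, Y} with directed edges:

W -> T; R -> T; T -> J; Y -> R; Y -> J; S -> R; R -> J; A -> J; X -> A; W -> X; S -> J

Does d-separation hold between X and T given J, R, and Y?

There are 5 undirected paths between X and T; checking each against the conditioning set {J, R, Y}:
  1. X ← W → T — W:fork[open] ⇒ active
  2. X → A → J ← T — A:chain[open]; J:collider[open] ⇒ active
  3. X → A → J ← Y → R → T — A:chain[open]; J:collider[open]; Y:fork[blocks]; R:chain[blocks] ⇒ blocked
  4. X → A → J ← R → T — A:chain[open]; J:collider[open]; R:fork[blocks] ⇒ blocked
  5. X → A → J ← S → R → T — A:chain[open]; J:collider[open]; S:fork[open]; R:chain[blocks] ⇒ blocked
Since the path X ← W → T is active, X and T are not d-separated given {J, R, Y}.

No — X and T are not d-separated given {J, R, Y}.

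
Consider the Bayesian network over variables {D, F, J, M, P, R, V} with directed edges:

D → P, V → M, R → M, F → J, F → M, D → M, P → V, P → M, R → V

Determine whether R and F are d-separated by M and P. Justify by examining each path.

No

There are 4 undirected paths between R and F; checking each against the conditioning set {M, P}:
  1. R → V → M ← F — V:chain[open]; M:collider[open] ⇒ active
  2. R → V ← P ← D → M ← F — V:collider[open]; P:chain[blocks]; D:fork[open]; M:collider[open] ⇒ blocked
  3. R → V ← P → M ← F — V:collider[open]; P:fork[blocks]; M:collider[open] ⇒ blocked
  4. R → M ← F — M:collider[open] ⇒ active
Because an active path exists, R and F are not d-separated.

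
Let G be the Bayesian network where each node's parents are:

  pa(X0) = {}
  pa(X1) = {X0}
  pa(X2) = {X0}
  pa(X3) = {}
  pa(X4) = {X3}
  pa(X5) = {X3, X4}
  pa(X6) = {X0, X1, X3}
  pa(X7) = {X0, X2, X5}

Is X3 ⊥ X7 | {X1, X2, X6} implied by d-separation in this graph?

Enumerating the 6 paths from X3 to X7 and testing each for blocking by {X1, X2, X6}:
Path 1: X3 → X4 → X5 → X7
  X4 is a chain and X4 is not conditioned on; X5 is a chain and X5 is not conditioned on — no node blocks this path, so it is active.
Path 2: X3 → X5 → X7
  X5 is a chain and X5 is not conditioned on — no node blocks this path, so it is active.
Path 3: X3 → X6 ← X1 ← X0 → X2 → X7
  X1 is a chain here and X1 is conditioned on, so the path is blocked at X1.
Path 4: X3 → X6 ← X1 ← X0 → X7
  X1 is a chain here and X1 is conditioned on, so the path is blocked at X1.
Path 5: X3 → X6 ← X0 → X2 → X7
  X2 is a chain here and X2 is conditioned on, so the path is blocked at X2.
Path 6: X3 → X6 ← X0 → X7
  X6 is a collider and X6 is conditioned on, which opens it; X0 is a fork and X0 is not conditioned on — no node blocks this path, so it is active.
Because an active path exists, X3 and X7 are not d-separated.

No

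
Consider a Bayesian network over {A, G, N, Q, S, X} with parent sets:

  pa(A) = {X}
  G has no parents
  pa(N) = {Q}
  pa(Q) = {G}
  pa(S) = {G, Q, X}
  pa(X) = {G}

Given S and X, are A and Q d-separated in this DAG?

Yes

There are 4 undirected paths between A and Q; checking each against the conditioning set {S, X}:
Path 1: A ← X → S ← Q
  X is a fork here and X is conditioned on, so the path is blocked at X.
Path 2: A ← X → S ← G → Q
  X is a fork here and X is conditioned on, so the path is blocked at X.
Path 3: A ← X ← G → S ← Q
  X is a chain here and X is conditioned on, so the path is blocked at X.
Path 4: A ← X ← G → Q
  X is a chain here and X is conditioned on, so the path is blocked at X.
Every path is blocked, so A and Q are d-separated given {S, X}.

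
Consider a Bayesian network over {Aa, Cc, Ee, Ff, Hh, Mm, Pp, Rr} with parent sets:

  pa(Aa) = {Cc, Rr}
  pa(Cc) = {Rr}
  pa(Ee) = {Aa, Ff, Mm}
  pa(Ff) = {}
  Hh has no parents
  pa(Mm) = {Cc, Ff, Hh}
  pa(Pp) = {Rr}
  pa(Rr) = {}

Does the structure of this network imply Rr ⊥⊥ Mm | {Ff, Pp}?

We examine all 6 paths between Rr and Mm:
Path 1: Rr → Cc → Mm
  Cc is a chain and Cc is not conditioned on — no node blocks this path, so it is active.
Path 2: Rr → Cc → Aa → Ee ← Mm
  Ee is a collider here and neither Ee nor any of its descendants is conditioned on, so the collider stays closed — the path is blocked at Ee.
Path 3: Rr → Cc → Aa → Ee ← Ff → Mm
  Ee is a collider here and neither Ee nor any of its descendants is conditioned on, so the collider stays closed — the path is blocked at Ee.
Path 4: Rr → Aa ← Cc → Mm
  Aa is a collider here and neither Aa nor any of its descendants is conditioned on, so the collider stays closed — the path is blocked at Aa.
Path 5: Rr → Aa → Ee ← Mm
  Ee is a collider here and neither Ee nor any of its descendants is conditioned on, so the collider stays closed — the path is blocked at Ee.
Path 6: Rr → Aa → Ee ← Ff → Mm
  Ee is a collider here and neither Ee nor any of its descendants is conditioned on, so the collider stays closed — the path is blocked at Ee.
Because an active path exists, Rr and Mm are not d-separated.

No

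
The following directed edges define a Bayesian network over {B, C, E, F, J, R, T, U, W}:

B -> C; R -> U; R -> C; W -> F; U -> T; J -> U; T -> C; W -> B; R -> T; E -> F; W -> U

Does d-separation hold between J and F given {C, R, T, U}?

Enumerating the 5 paths from J to F and testing each for blocking by {C, R, T, U}:
Path 1: J → U → T → C ← B ← W → F
  U is a chain here and U is conditioned on, so the path is blocked at U.
Path 2: J → U → T ← R → C ← B ← W → F
  U is a chain here and U is conditioned on, so the path is blocked at U.
Path 3: J → U ← W → F
  U is a collider and U is conditioned on, which opens it; W is a fork and W is not conditioned on — no node blocks this path, so it is active.
Path 4: J → U ← R → C ← B ← W → F
  R is a fork here and R is conditioned on, so the path is blocked at R.
Path 5: J → U ← R → T → C ← B ← W → F
  R is a fork here and R is conditioned on, so the path is blocked at R.
At least one path is unblocked, so d-separation fails.

No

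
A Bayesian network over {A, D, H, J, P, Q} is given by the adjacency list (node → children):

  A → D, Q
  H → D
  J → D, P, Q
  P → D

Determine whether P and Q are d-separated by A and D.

No

We examine all 4 paths between P and Q:
  1. P ← J → Q — J:fork[open] ⇒ active
  2. P ← J → D ← A → Q — J:fork[open]; D:collider[open]; A:fork[blocks] ⇒ blocked
  3. P → D ← J → Q — D:collider[open]; J:fork[open] ⇒ active
  4. P → D ← A → Q — D:collider[open]; A:fork[blocks] ⇒ blocked
Because an active path exists, P and Q are not d-separated.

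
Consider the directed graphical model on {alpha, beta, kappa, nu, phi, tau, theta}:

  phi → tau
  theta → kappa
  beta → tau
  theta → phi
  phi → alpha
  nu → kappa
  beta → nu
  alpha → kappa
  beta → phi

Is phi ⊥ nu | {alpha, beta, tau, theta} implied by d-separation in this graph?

4 paths connect phi and nu; each must be blocked for d-separation to hold:
Path 1: phi → alpha → kappa ← nu
  alpha is a chain here and alpha is conditioned on, so the path is blocked at alpha.
Path 2: phi ← beta → nu
  beta is a fork here and beta is conditioned on, so the path is blocked at beta.
Path 3: phi → tau ← beta → nu
  beta is a fork here and beta is conditioned on, so the path is blocked at beta.
Path 4: phi ← theta → kappa ← nu
  theta is a fork here and theta is conditioned on, so the path is blocked at theta.
Since every path is blocked, d-separation holds.

Yes — phi and nu are d-separated given {alpha, beta, tau, theta}.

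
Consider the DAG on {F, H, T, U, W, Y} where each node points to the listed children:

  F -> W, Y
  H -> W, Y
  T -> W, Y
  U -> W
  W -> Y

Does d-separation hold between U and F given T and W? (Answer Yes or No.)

There are 4 undirected paths between U and F; checking each against the conditioning set {T, W}:
  1. U → W ← H → Y ← F — W:collider[open]; H:fork[open]; Y:collider[blocks] ⇒ blocked
  2. U → W → Y ← F — W:chain[blocks]; Y:collider[blocks] ⇒ blocked
  3. U → W ← T → Y ← F — W:collider[open]; T:fork[blocks]; Y:collider[blocks] ⇒ blocked
  4. U → W ← F — W:collider[open] ⇒ active
At least one path is unblocked, so d-separation fails.

No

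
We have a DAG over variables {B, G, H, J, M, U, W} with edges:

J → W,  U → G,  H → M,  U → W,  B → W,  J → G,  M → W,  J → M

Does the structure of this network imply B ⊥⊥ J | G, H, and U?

Yes

3 paths connect B and J; each must be blocked for d-separation to hold:
  1. B → W ← U → G ← J — W:collider[blocks]; U:fork[blocks]; G:collider[open] ⇒ blocked
  2. B → W ← J — W:collider[blocks] ⇒ blocked
  3. B → W ← M ← J — W:collider[blocks]; M:chain[open] ⇒ blocked
Since every path is blocked, d-separation holds.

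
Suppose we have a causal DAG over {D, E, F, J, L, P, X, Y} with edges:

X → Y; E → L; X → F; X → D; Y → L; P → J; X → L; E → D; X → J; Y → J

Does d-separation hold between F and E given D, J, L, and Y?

No

There are 4 undirected paths between F and E; checking each against the conditioning set {D, J, L, Y}:
Path 1: F ← X → Y → L ← E
  Y is a chain here and Y is conditioned on, so the path is blocked at Y.
Path 2: F ← X → D ← E
  X is a fork and X is not conditioned on; D is a collider and D is conditioned on, which opens it — no node blocks this path, so it is active.
Path 3: F ← X → J ← Y → L ← E
  Y is a fork here and Y is conditioned on, so the path is blocked at Y.
Path 4: F ← X → L ← E
  X is a fork and X is not conditioned on; L is a collider and L is conditioned on, which opens it — no node blocks this path, so it is active.
At least one path is unblocked, so d-separation fails.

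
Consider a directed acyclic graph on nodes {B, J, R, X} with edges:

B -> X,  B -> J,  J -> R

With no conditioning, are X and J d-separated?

No

There is one path between X and J:
  1. X ← B → J — B:fork[open] ⇒ active
Since the path X ← B → J is active, X and J are not d-separated given ∅.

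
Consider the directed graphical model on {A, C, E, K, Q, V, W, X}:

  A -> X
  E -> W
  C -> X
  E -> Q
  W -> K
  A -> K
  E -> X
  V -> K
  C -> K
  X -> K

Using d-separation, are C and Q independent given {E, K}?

We examine all 6 paths between C and Q:
Path 1: C → X ← A → K ← W ← E → Q
  E is a fork here and E is conditioned on, so the path is blocked at E.
Path 2: C → X ← E → Q
  E is a fork here and E is conditioned on, so the path is blocked at E.
Path 3: C → X → K ← W ← E → Q
  E is a fork here and E is conditioned on, so the path is blocked at E.
Path 4: C → K ← A → X ← E → Q
  E is a fork here and E is conditioned on, so the path is blocked at E.
Path 5: C → K ← X ← E → Q
  E is a fork here and E is conditioned on, so the path is blocked at E.
Path 6: C → K ← W ← E → Q
  E is a fork here and E is conditioned on, so the path is blocked at E.
Since every path is blocked, d-separation holds.

Yes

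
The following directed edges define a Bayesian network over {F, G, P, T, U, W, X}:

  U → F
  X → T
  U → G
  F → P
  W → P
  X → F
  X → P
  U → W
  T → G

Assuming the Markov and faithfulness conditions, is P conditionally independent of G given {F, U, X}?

Yes

Enumerating the 6 paths from P to G and testing each for blocking by {F, U, X}:
Path 1: P ← X → F ← U → G
  X is a fork here and X is conditioned on, so the path is blocked at X.
Path 2: P ← X → T → G
  X is a fork here and X is conditioned on, so the path is blocked at X.
Path 3: P ← F ← X → T → G
  F is a chain here and F is conditioned on, so the path is blocked at F.
Path 4: P ← F ← U → G
  F is a chain here and F is conditioned on, so the path is blocked at F.
Path 5: P ← W ← U → F ← X → T → G
  U is a fork here and U is conditioned on, so the path is blocked at U.
Path 6: P ← W ← U → G
  U is a fork here and U is conditioned on, so the path is blocked at U.
Since every path is blocked, d-separation holds.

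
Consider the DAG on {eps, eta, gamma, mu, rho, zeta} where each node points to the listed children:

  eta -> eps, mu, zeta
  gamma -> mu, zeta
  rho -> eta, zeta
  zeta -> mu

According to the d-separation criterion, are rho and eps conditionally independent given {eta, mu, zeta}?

We examine all 4 paths between rho and eps:
  1. rho → zeta ← gamma → mu ← eta → eps — zeta:collider[open]; gamma:fork[open]; mu:collider[open]; eta:fork[blocks] ⇒ blocked
  2. rho → zeta → mu ← eta → eps — zeta:chain[blocks]; mu:collider[open]; eta:fork[blocks] ⇒ blocked
  3. rho → zeta ← eta → eps — zeta:collider[open]; eta:fork[blocks] ⇒ blocked
  4. rho → eta → eps — eta:chain[blocks] ⇒ blocked
All paths are blocked; rho ⊥ eps | {eta, mu, zeta} holds.

Yes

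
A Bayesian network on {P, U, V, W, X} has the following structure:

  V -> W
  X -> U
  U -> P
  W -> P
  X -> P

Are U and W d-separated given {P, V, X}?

No

We examine all 2 paths between U and W:
Path 1: U → P ← W
  P is a collider and P is conditioned on, which opens it — no node blocks this path, so it is active.
Path 2: U ← X → P ← W
  X is a fork here and X is conditioned on, so the path is blocked at X.
Because an active path exists, U and W are not d-separated.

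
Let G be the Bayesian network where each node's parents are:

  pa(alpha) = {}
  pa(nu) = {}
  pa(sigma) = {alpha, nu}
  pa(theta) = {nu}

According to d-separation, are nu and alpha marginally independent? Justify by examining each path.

Only one path connects nu and alpha:
  1. nu → sigma ← alpha — sigma:collider[blocks] ⇒ blocked
Every path is blocked, so nu and alpha are d-separated given ∅.

Yes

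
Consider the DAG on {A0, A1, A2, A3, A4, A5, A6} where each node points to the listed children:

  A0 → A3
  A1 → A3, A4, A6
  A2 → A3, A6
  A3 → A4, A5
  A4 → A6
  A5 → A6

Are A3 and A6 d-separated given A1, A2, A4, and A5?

6 paths connect A3 and A6; each must be blocked for d-separation to hold:
  1. A3 ← A2 → A6 — A2:fork[blocks] ⇒ blocked
  2. A3 ← A1 → A6 — A1:fork[blocks] ⇒ blocked
  3. A3 ← A1 → A4 → A6 — A1:fork[blocks]; A4:chain[blocks] ⇒ blocked
  4. A3 → A4 → A6 — A4:chain[blocks] ⇒ blocked
  5. A3 → A4 ← A1 → A6 — A4:collider[open]; A1:fork[blocks] ⇒ blocked
  6. A3 → A5 → A6 — A5:chain[blocks] ⇒ blocked
All paths are blocked; A3 ⊥ A6 | {A1, A2, A4, A5} holds.

Yes — A3 and A6 are d-separated given {A1, A2, A4, A5}.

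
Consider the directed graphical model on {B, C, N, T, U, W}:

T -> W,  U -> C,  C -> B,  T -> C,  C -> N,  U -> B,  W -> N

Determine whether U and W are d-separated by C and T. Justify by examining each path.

Enumerating the 4 paths from U to W and testing each for blocking by {C, T}:
Path 1: U → B ← C ← T → W
  B is a collider here and neither B nor any of its descendants is conditioned on, so the collider stays closed — the path is blocked at B.
Path 2: U → B ← C → N ← W
  B is a collider here and neither B nor any of its descendants is conditioned on, so the collider stays closed — the path is blocked at B.
Path 3: U → C ← T → W
  T is a fork here and T is conditioned on, so the path is blocked at T.
Path 4: U → C → N ← W
  C is a chain here and C is conditioned on, so the path is blocked at C.
Every path is blocked, so U and W are d-separated given {C, T}.

Yes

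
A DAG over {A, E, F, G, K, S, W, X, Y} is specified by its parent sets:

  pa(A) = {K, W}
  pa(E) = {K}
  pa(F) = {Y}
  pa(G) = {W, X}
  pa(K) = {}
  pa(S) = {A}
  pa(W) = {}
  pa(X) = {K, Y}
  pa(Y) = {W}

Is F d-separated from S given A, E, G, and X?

We examine all 4 paths between F and S:
Path 1: F ← Y ← W → G ← X ← K → A → S
  X is a chain here and X is conditioned on, so the path is blocked at X.
Path 2: F ← Y ← W → A → S
  A is a chain here and A is conditioned on, so the path is blocked at A.
Path 3: F ← Y → X ← K → A → S
  A is a chain here and A is conditioned on, so the path is blocked at A.
Path 4: F ← Y → X → G ← W → A → S
  X is a chain here and X is conditioned on, so the path is blocked at X.
Since every path is blocked, d-separation holds.

Yes — F and S are d-separated given {A, E, G, X}.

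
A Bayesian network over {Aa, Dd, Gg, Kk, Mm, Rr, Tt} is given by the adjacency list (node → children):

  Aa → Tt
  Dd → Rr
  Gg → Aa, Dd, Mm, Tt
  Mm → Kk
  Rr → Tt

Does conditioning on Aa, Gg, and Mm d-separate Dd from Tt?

There are 3 undirected paths between Dd and Tt; checking each against the conditioning set {Aa, Gg, Mm}:
Path 1: Dd ← Gg → Aa → Tt
  Gg is a fork here and Gg is conditioned on, so the path is blocked at Gg.
Path 2: Dd ← Gg → Tt
  Gg is a fork here and Gg is conditioned on, so the path is blocked at Gg.
Path 3: Dd → Rr → Tt
  Rr is a chain and Rr is not conditioned on — no node blocks this path, so it is active.
Because an active path exists, Dd and Tt are not d-separated.

No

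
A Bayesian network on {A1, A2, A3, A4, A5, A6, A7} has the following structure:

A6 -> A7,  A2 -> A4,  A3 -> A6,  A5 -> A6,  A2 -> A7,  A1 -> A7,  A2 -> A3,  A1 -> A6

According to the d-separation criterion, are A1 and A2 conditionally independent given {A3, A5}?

There are 4 undirected paths between A1 and A2; checking each against the conditioning set {A3, A5}:
  1. A1 → A7 ← A6 ← A3 ← A2 — A7:collider[blocks]; A6:chain[open]; A3:chain[blocks] ⇒ blocked
  2. A1 → A7 ← A2 — A7:collider[blocks] ⇒ blocked
  3. A1 → A6 → A7 ← A2 — A6:chain[open]; A7:collider[blocks] ⇒ blocked
  4. A1 → A6 ← A3 ← A2 — A6:collider[blocks]; A3:chain[blocks] ⇒ blocked
All paths are blocked; A1 ⊥ A2 | {A3, A5} holds.

Yes — A1 and A2 are d-separated given {A3, A5}.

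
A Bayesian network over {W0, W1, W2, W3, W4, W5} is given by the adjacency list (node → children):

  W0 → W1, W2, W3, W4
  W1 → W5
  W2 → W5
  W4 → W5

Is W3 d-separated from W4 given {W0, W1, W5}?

Yes

3 paths connect W3 and W4; each must be blocked for d-separation to hold:
Path 1: W3 ← W0 → W2 → W5 ← W4
  W0 is a fork here and W0 is conditioned on, so the path is blocked at W0.
Path 2: W3 ← W0 → W4
  W0 is a fork here and W0 is conditioned on, so the path is blocked at W0.
Path 3: W3 ← W0 → W1 → W5 ← W4
  W0 is a fork here and W0 is conditioned on, so the path is blocked at W0.
All paths are blocked; W3 ⊥ W4 | {W0, W1, W5} holds.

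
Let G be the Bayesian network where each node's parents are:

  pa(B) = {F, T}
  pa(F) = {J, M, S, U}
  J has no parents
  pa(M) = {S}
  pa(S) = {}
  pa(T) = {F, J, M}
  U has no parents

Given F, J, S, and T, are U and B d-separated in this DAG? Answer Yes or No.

Yes

We examine all 5 paths between U and B:
Path 1: U → F → B
  F is a chain here and F is conditioned on, so the path is blocked at F.
Path 2: U → F ← M → T → B
  T is a chain here and T is conditioned on, so the path is blocked at T.
Path 3: U → F → T → B
  F is a chain here and F is conditioned on, so the path is blocked at F.
Path 4: U → F ← S → M → T → B
  S is a fork here and S is conditioned on, so the path is blocked at S.
Path 5: U → F ← J → T → B
  J is a fork here and J is conditioned on, so the path is blocked at J.
Every path is blocked, so U and B are d-separated given {F, J, S, T}.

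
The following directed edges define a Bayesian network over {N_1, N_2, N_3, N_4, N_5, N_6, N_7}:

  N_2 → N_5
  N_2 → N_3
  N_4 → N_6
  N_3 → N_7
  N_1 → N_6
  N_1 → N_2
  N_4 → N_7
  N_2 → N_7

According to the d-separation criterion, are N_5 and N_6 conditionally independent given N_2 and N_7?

Yes

We examine all 3 paths between N_5 and N_6:
Path 1: N_5 ← N_2 ← N_1 → N_6
  N_2 is a chain here and N_2 is conditioned on, so the path is blocked at N_2.
Path 2: N_5 ← N_2 → N_7 ← N_4 → N_6
  N_2 is a fork here and N_2 is conditioned on, so the path is blocked at N_2.
Path 3: N_5 ← N_2 → N_3 → N_7 ← N_4 → N_6
  N_2 is a fork here and N_2 is conditioned on, so the path is blocked at N_2.
Since every path is blocked, d-separation holds.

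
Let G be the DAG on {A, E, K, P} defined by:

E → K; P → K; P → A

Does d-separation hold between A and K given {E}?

No

Only one path connects A and K:
Path 1: A ← P → K
  P is a fork and P is not conditioned on — no node blocks this path, so it is active.
Since the path A ← P → K is active, A and K are not d-separated given {E}.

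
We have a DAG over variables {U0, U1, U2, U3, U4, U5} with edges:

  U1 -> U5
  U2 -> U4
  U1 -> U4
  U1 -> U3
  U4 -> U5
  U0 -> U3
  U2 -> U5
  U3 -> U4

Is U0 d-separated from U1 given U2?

There are 4 undirected paths between U0 and U1; checking each against the conditioning set {U2}:
Path 1: U0 → U3 ← U1
  U3 is a collider here and neither U3 nor any of its descendants is conditioned on, so the collider stays closed — the path is blocked at U3.
Path 2: U0 → U3 → U4 ← U2 → U5 ← U1
  U4 is a collider here and neither U4 nor any of its descendants is conditioned on, so the collider stays closed — the path is blocked at U4.
Path 3: U0 → U3 → U4 → U5 ← U1
  U5 is a collider here and neither U5 nor any of its descendants is conditioned on, so the collider stays closed — the path is blocked at U5.
Path 4: U0 → U3 → U4 ← U1
  U4 is a collider here and neither U4 nor any of its descendants is conditioned on, so the collider stays closed — the path is blocked at U4.
Since every path is blocked, d-separation holds.

Yes — U0 and U1 are d-separated given {U2}.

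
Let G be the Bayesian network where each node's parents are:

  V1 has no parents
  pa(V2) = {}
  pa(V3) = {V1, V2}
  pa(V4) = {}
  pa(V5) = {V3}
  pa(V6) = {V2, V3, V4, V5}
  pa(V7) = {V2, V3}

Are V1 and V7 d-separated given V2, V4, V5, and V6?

No

There are 4 undirected paths between V1 and V7; checking each against the conditioning set {V2, V4, V5, V6}:
Path 1: V1 → V3 → V7
  V3 is a chain and V3 is not conditioned on — no node blocks this path, so it is active.
Path 2: V1 → V3 ← V2 → V7
  V2 is a fork here and V2 is conditioned on, so the path is blocked at V2.
Path 3: V1 → V3 → V5 → V6 ← V2 → V7
  V5 is a chain here and V5 is conditioned on, so the path is blocked at V5.
Path 4: V1 → V3 → V6 ← V2 → V7
  V2 is a fork here and V2 is conditioned on, so the path is blocked at V2.
Because an active path exists, V1 and V7 are not d-separated.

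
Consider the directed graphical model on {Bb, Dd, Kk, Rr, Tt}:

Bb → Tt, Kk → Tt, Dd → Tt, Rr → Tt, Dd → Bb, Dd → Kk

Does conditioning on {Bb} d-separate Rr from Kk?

3 paths connect Rr and Kk; each must be blocked for d-separation to hold:
Path 1: Rr → Tt ← Kk
  Tt is a collider here and neither Tt nor any of its descendants is conditioned on, so the collider stays closed — the path is blocked at Tt.
Path 2: Rr → Tt ← Bb ← Dd → Kk
  Tt is a collider here and neither Tt nor any of its descendants is conditioned on, so the collider stays closed — the path is blocked at Tt.
Path 3: Rr → Tt ← Dd → Kk
  Tt is a collider here and neither Tt nor any of its descendants is conditioned on, so the collider stays closed — the path is blocked at Tt.
All paths are blocked; Rr ⊥ Kk | {Bb} holds.

Yes — Rr and Kk are d-separated given {Bb}.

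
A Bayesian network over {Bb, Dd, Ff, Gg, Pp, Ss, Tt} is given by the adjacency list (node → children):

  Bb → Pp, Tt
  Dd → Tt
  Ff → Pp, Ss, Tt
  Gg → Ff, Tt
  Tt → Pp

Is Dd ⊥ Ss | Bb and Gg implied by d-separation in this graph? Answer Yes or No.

Yes

We examine all 4 paths between Dd and Ss:
  1. Dd → Tt ← Gg → Ff → Ss — Tt:collider[blocks]; Gg:fork[blocks]; Ff:chain[open] ⇒ blocked
  2. Dd → Tt ← Bb → Pp ← Ff → Ss — Tt:collider[blocks]; Bb:fork[blocks]; Pp:collider[blocks]; Ff:fork[open] ⇒ blocked
  3. Dd → Tt ← Ff → Ss — Tt:collider[blocks]; Ff:fork[open] ⇒ blocked
  4. Dd → Tt → Pp ← Ff → Ss — Tt:chain[open]; Pp:collider[blocks]; Ff:fork[open] ⇒ blocked
All paths are blocked; Dd ⊥ Ss | {Bb, Gg} holds.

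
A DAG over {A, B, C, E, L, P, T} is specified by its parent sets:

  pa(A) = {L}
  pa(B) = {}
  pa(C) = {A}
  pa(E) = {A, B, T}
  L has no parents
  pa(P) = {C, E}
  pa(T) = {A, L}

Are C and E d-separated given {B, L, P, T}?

No

There are 4 undirected paths between C and E; checking each against the conditioning set {B, L, P, T}:
Path 1: C ← A ← L → T → E
  L is a fork here and L is conditioned on, so the path is blocked at L.
Path 2: C ← A → E
  A is a fork and A is not conditioned on — no node blocks this path, so it is active.
Path 3: C ← A → T → E
  T is a chain here and T is conditioned on, so the path is blocked at T.
Path 4: C → P ← E
  P is a collider and P is conditioned on, which opens it — no node blocks this path, so it is active.
Since the path C ← A → E is active, C and E are not d-separated given {B, L, P, T}.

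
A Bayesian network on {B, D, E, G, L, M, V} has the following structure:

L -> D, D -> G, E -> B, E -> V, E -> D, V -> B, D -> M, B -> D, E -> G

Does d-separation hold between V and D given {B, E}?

There are 6 undirected paths between V and D; checking each against the conditioning set {B, E}:
Path 1: V → B → D
  B is a chain here and B is conditioned on, so the path is blocked at B.
Path 2: V → B ← E → G ← D
  E is a fork here and E is conditioned on, so the path is blocked at E.
Path 3: V → B ← E → D
  E is a fork here and E is conditioned on, so the path is blocked at E.
Path 4: V ← E → G ← D
  E is a fork here and E is conditioned on, so the path is blocked at E.
Path 5: V ← E → D
  E is a fork here and E is conditioned on, so the path is blocked at E.
Path 6: V ← E → B → D
  E is a fork here and E is conditioned on, so the path is blocked at E.
Every path is blocked, so V and D are d-separated given {B, E}.

Yes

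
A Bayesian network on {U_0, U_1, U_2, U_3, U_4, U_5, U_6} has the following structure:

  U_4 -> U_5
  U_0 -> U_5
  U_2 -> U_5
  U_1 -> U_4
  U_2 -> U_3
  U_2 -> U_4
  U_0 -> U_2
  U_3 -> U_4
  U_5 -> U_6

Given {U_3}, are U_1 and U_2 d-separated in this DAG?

Yes

We examine all 4 paths between U_1 and U_2:
Path 1: U_1 → U_4 → U_5 ← U_0 → U_2
  U_5 is a collider here and neither U_5 nor any of its descendants is conditioned on, so the collider stays closed — the path is blocked at U_5.
Path 2: U_1 → U_4 → U_5 ← U_2
  U_5 is a collider here and neither U_5 nor any of its descendants is conditioned on, so the collider stays closed — the path is blocked at U_5.
Path 3: U_1 → U_4 ← U_2
  U_4 is a collider here and neither U_4 nor any of its descendants is conditioned on, so the collider stays closed — the path is blocked at U_4.
Path 4: U_1 → U_4 ← U_3 ← U_2
  U_4 is a collider here and neither U_4 nor any of its descendants is conditioned on, so the collider stays closed — the path is blocked at U_4.
All paths are blocked; U_1 ⊥ U_2 | {U_3} holds.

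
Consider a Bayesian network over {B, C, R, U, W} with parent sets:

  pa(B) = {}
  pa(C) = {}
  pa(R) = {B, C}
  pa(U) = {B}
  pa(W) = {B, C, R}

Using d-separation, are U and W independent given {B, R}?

Yes

We examine all 3 paths between U and W:
  1. U ← B → R → W — B:fork[blocks]; R:chain[blocks] ⇒ blocked
  2. U ← B → R ← C → W — B:fork[blocks]; R:collider[open]; C:fork[open] ⇒ blocked
  3. U ← B → W — B:fork[blocks] ⇒ blocked
Every path is blocked, so U and W are d-separated given {B, R}.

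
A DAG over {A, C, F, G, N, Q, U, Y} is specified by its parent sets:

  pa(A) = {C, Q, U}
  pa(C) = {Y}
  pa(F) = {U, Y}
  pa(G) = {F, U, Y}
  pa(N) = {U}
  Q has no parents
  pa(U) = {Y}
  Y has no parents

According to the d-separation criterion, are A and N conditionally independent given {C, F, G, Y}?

No — A and N are not d-separated given {C, F, G, Y}.

We examine all 6 paths between A and N:
Path 1: A ← C ← Y → F ← U → N
  C is a chain here and C is conditioned on, so the path is blocked at C.
Path 2: A ← C ← Y → F → G ← U → N
  C is a chain here and C is conditioned on, so the path is blocked at C.
Path 3: A ← C ← Y → U → N
  C is a chain here and C is conditioned on, so the path is blocked at C.
Path 4: A ← C ← Y → G ← F ← U → N
  C is a chain here and C is conditioned on, so the path is blocked at C.
Path 5: A ← C ← Y → G ← U → N
  C is a chain here and C is conditioned on, so the path is blocked at C.
Path 6: A ← U → N
  U is a fork and U is not conditioned on — no node blocks this path, so it is active.
Since the path A ← U → N is active, A and N are not d-separated given {C, F, G, Y}.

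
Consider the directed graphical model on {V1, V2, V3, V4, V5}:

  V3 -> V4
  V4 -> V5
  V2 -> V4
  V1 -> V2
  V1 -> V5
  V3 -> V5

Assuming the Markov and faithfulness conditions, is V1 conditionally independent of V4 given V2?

Yes

3 paths connect V1 and V4; each must be blocked for d-separation to hold:
Path 1: V1 → V2 → V4
  V2 is a chain here and V2 is conditioned on, so the path is blocked at V2.
Path 2: V1 → V5 ← V3 → V4
  V5 is a collider here and neither V5 nor any of its descendants is conditioned on, so the collider stays closed — the path is blocked at V5.
Path 3: V1 → V5 ← V4
  V5 is a collider here and neither V5 nor any of its descendants is conditioned on, so the collider stays closed — the path is blocked at V5.
All paths are blocked; V1 ⊥ V4 | {V2} holds.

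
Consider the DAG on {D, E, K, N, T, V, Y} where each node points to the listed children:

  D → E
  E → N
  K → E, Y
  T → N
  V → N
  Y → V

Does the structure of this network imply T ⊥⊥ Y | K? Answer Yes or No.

Enumerating the 2 paths from T to Y and testing each for blocking by {K}:
Path 1: T → N ← V ← Y
  N is a collider here and neither N nor any of its descendants is conditioned on, so the collider stays closed — the path is blocked at N.
Path 2: T → N ← E ← K → Y
  N is a collider here and neither N nor any of its descendants is conditioned on, so the collider stays closed — the path is blocked at N.
Every path is blocked, so T and Y are d-separated given {K}.

Yes — T and Y are d-separated given {K}.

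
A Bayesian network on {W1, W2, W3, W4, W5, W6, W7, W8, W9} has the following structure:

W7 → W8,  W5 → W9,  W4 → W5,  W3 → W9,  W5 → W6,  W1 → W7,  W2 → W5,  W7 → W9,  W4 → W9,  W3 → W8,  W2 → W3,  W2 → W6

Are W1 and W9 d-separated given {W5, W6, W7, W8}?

Yes — W1 and W9 are d-separated given {W5, W6, W7, W8}.

6 paths connect W1 and W9; each must be blocked for d-separation to hold:
  1. W1 → W7 → W9 — W7:chain[blocks] ⇒ blocked
  2. W1 → W7 → W8 ← W3 ← W2 → W6 ← W5 → W9 — W7:chain[blocks]; W8:collider[open]; W3:chain[open]; W2:fork[open]; W6:collider[open]; W5:fork[blocks] ⇒ blocked
  3. W1 → W7 → W8 ← W3 ← W2 → W6 ← W5 ← W4 → W9 — W7:chain[blocks]; W8:collider[open]; W3:chain[open]; W2:fork[open]; W6:collider[open]; W5:chain[blocks]; W4:fork[open] ⇒ blocked
  4. W1 → W7 → W8 ← W3 ← W2 → W5 → W9 — W7:chain[blocks]; W8:collider[open]; W3:chain[open]; W2:fork[open]; W5:chain[blocks] ⇒ blocked
  5. W1 → W7 → W8 ← W3 ← W2 → W5 ← W4 → W9 — W7:chain[blocks]; W8:collider[open]; W3:chain[open]; W2:fork[open]; W5:collider[open]; W4:fork[open] ⇒ blocked
  6. W1 → W7 → W8 ← W3 → W9 — W7:chain[blocks]; W8:collider[open]; W3:fork[open] ⇒ blocked
Since every path is blocked, d-separation holds.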